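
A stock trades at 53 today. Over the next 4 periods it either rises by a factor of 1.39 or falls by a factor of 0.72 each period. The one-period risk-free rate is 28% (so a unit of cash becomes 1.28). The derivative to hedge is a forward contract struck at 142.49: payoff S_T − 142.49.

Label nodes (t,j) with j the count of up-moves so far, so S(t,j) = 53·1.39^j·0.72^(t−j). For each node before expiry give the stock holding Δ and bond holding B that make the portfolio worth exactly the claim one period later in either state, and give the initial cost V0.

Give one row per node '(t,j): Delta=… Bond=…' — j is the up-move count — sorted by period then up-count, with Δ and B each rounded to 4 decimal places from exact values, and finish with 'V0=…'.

(0,0): Delta=1.0000 Bond=-53.0817
(1,0): Delta=1.0000 Bond=-67.9445
(1,1): Delta=1.0000 Bond=-67.9445
(2,0): Delta=1.0000 Bond=-86.9690
(2,1): Delta=1.0000 Bond=-86.9690
(2,2): Delta=1.0000 Bond=-86.9690
(3,0): Delta=1.0000 Bond=-111.3203
(3,1): Delta=1.0000 Bond=-111.3203
(3,2): Delta=1.0000 Bond=-111.3203
(3,3): Delta=1.0000 Bond=-111.3203
V0=-0.0817

Since d<R<u, set p* = (R−d)/(u−d) = 0.8358; price each node as the discounted p*-expectation of its children.
At expiry t=4: V(4,0)=-128.2469, V(4,1)=-114.9928, V(4,2)=-89.4052, V(4,3)=-40.0068, V(4,4)=55.3596
Node (3,0) S=19.7821: V=(p*·-114.9928+(1−p*)·-128.2469)/1.28=-91.5382; Δ=(-114.9928−-128.2469)/(27.4972−14.2431)=1.0000; B=V−Δ·S=-111.3203
Node (3,1) S=38.1905: V=(p*·-89.4052+(1−p*)·-114.9928)/1.28=-73.1298; Δ=(-89.4052−-114.9928)/(53.0848−27.4972)=1.0000; B=V−Δ·S=-111.3203
Node (3,2) S=73.7289: V=(p*·-40.0068+(1−p*)·-89.4052)/1.28=-37.5914; Δ=(-40.0068−-89.4052)/(102.4832−53.0848)=1.0000; B=V−Δ·S=-111.3203
Node (3,3) S=142.3378: V=(p*·55.3596+(1−p*)·-40.0068)/1.28=31.0175; Δ=(55.3596−-40.0068)/(197.8496−102.4832)=1.0000; B=V−Δ·S=-111.3203
Node (2,0) S=27.4752: V=(p*·-73.1298+(1−p*)·-91.5382)/1.28=-59.4938; Δ=(-73.1298−-91.5382)/(38.1905−19.7821)=1.0000; B=V−Δ·S=-86.9690
Node (2,1) S=53.0424: V=(p*·-37.5914+(1−p*)·-73.1298)/1.28=-33.9266; Δ=(-37.5914−-73.1298)/(73.7289−38.1905)=1.0000; B=V−Δ·S=-86.9690
Node (2,2) S=102.4013: V=(p*·31.0175+(1−p*)·-37.5914)/1.28=15.4323; Δ=(31.0175−-37.5914)/(142.3378−73.7289)=1.0000; B=V−Δ·S=-86.9690
Node (1,0) S=38.1600: V=(p*·-33.9266+(1−p*)·-59.4938)/1.28=-29.7845; Δ=(-33.9266−-59.4938)/(53.0424−27.4752)=1.0000; B=V−Δ·S=-67.9445
Node (1,1) S=73.6700: V=(p*·15.4323+(1−p*)·-33.9266)/1.28=5.7255; Δ=(15.4323−-33.9266)/(102.4013−53.0424)=1.0000; B=V−Δ·S=-67.9445
Node (0,0) S=53.0000: V=(p*·5.7255+(1−p*)·-29.7845)/1.28=-0.0817; Δ=(5.7255−-29.7845)/(73.6700−38.1600)=1.0000; B=V−Δ·S=-53.0817
Self-financing check: at every node Δ·S+B equals the discounted successor values.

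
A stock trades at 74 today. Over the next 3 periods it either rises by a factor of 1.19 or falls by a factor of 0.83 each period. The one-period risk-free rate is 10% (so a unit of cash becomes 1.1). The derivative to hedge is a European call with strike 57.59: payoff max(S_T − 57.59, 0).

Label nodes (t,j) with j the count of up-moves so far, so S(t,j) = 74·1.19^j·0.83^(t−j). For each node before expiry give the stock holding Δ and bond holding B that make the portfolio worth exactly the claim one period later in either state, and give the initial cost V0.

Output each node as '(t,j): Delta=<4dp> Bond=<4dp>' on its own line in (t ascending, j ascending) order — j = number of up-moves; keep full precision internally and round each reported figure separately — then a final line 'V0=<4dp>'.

(0,0): Delta=0.9704 Bond=-40.8968
(1,0): Delta=0.8430 Bond=-37.1608
(1,1): Delta=1.0000 Bond=-47.5950
(2,0): Delta=0.1675 Bond=-6.4441
(2,1): Delta=1.0000 Bond=-52.3545
(2,2): Delta=1.0000 Bond=-52.3545
V0=30.9111

Risk-neutral probability p* = (R−d)/(u−d) = (1.1−0.83)/(1.19−0.83) = 0.7500.
Terminal payoffs: V(3,0)=0.0000, V(3,1)=3.0745, V(3,2)=29.3869, V(3,3)=67.1118
(2,0): S=50.9786. Δ = (V_up−V_dn)/(S_up−S_dn) = (3.0745−0.0000)/(60.6645−42.3122) = 0.1675. V = [p*·3.0745 + (1−p*)·0.0000]/1.1 = 2.0963. B = V − Δ·S = -6.4441.
(2,1): S=73.0898. Δ = (V_up−V_dn)/(S_up−S_dn) = (29.3869−3.0745)/(86.9769−60.6645) = 1.0000. V = [p*·29.3869 + (1−p*)·3.0745]/1.1 = 20.7353. B = V − Δ·S = -52.3545.
(2,2): S=104.7914. Δ = (V_up−V_dn)/(S_up−S_dn) = (67.1118−29.3869)/(124.7018−86.9769) = 1.0000. V = [p*·67.1118 + (1−p*)·29.3869]/1.1 = 52.4369. B = V − Δ·S = -52.3545.
(1,0): S=61.4200. Δ = (V_up−V_dn)/(S_up−S_dn) = (20.7353−2.0963)/(73.0898−50.9786) = 0.8430. V = [p*·20.7353 + (1−p*)·2.0963]/1.1 = 14.6141. B = V − Δ·S = -37.1608.
(1,1): S=88.0600. Δ = (V_up−V_dn)/(S_up−S_dn) = (52.4369−20.7353)/(104.7914−73.0898) = 1.0000. V = [p*·52.4369 + (1−p*)·20.7353]/1.1 = 40.4650. B = V − Δ·S = -47.5950.
(0,0): S=74.0000. Δ = (V_up−V_dn)/(S_up−S_dn) = (40.4650−14.6141)/(88.0600−61.4200) = 0.9704. V = [p*·40.4650 + (1−p*)·14.6141]/1.1 = 30.9111. B = V − Δ·S = -40.8968.
Root portfolio cost Δ·74+B reproduces V0=30.9111.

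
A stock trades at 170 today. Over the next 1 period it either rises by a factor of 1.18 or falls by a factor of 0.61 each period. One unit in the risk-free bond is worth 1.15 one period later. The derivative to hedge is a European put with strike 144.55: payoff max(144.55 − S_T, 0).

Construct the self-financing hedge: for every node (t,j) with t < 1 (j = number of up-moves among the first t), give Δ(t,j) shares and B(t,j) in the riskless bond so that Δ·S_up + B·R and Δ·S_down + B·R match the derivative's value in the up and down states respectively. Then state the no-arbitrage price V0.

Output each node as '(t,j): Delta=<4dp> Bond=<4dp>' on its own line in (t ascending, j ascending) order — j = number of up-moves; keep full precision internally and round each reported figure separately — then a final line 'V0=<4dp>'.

Since d<R<u, set p* = (R−d)/(u−d) = 0.9474; price each node as the discounted p*-expectation of its children.
At expiry t=1: V(1,0)=40.8500, V(1,1)=0.0000
(0,0): S=170.0000. Δ = (V_up−V_dn)/(S_up−S_dn) = (0.0000−40.8500)/(200.6000−103.7000) = -0.4216. V = [p*·0.0000 + (1−p*)·40.8500]/1.15 = 1.8696. B = V − Δ·S = 73.5362.
The time-0 hedge costs 1.8696, which is the no-arbitrage price.

(0,0): Delta=-0.4216 Bond=73.5362
V0=1.8696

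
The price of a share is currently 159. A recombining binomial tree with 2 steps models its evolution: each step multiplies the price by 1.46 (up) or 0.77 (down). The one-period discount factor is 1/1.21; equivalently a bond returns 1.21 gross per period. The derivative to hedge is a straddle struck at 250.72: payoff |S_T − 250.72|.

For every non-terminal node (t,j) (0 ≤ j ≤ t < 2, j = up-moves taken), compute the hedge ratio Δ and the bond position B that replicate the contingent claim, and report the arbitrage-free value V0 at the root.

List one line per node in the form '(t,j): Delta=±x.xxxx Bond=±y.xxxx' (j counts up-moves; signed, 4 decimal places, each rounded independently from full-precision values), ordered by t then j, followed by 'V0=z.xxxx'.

(0,0): Delta=-0.1526 Bond=85.5029
(1,0): Delta=-1.0000 Bond=207.2066
(1,1): Delta=0.1013 Bond=44.5107
V0=61.2407

Risk-neutral probability p* = (R−d)/(u−d) = (1.21−0.77)/(1.46−0.77) = 0.6377.
Payoff layer (t=2): V(2,0)=156.4489, V(2,1)=71.9722, V(2,2)=88.2044
  t=1,j=0: stock 122.4300 → up 178.7478 (V=71.9722), down 94.2711 (V=156.4489). Price 84.7766; hedge Δ=-1.0000, bond B=207.2066.
  t=1,j=1: stock 232.1400 → up 338.9244 (V=88.2044), down 178.7478 (V=71.9722). Price 68.0357; hedge Δ=0.1013, bond B=44.5107.
  t=0,j=0: stock 159.0000 → up 232.1400 (V=68.0357), down 122.4300 (V=84.7766). Price 61.2407; hedge Δ=-0.1526, bond B=85.5029.
Check: Δ(0,0)·S0 + B(0,0) = 61.2407 = V0.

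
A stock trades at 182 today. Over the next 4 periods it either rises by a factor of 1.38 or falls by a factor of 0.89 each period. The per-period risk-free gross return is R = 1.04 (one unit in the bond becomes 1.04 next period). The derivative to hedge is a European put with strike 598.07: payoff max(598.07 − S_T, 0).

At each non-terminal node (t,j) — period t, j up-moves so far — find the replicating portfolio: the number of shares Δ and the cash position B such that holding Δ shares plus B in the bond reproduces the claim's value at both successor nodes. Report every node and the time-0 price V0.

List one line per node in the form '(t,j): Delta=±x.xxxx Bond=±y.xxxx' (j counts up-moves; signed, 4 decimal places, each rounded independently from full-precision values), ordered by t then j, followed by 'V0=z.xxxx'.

Under the risk-neutral measure, an up-move has probability p* = (R−d)/(u−d) = 0.3061 and values discount at R = 1.04.
Terminal values V(4,·): V(4,0)=483.8791, V(4,1)=421.0100, V(4,2)=323.5275, V(4,3)=172.3749, V(4,4)=0.0000
(3,0): S=128.3044. Δ = (V_up−V_dn)/(S_up−S_dn) = (421.0100−483.8791)/(177.0600−114.1909) = -1.0000. V = [p*·421.0100 + (1−p*)·483.8791]/1.04 = 446.7629. B = V − Δ·S = 575.0673.
(3,1): S=198.9438. Δ = (V_up−V_dn)/(S_up−S_dn) = (323.5275−421.0100)/(274.5425−177.0600) = -1.0000. V = [p*·323.5275 + (1−p*)·421.0100]/1.04 = 376.1235. B = V − Δ·S = 575.0673.
(3,2): S=308.4747. Δ = (V_up−V_dn)/(S_up−S_dn) = (172.3749−323.5275)/(425.6951−274.5425) = -1.0000. V = [p*·172.3749 + (1−p*)·323.5275]/1.04 = 266.5926. B = V − Δ·S = 575.0673.
(3,3): S=478.3091. Δ = (V_up−V_dn)/(S_up−S_dn) = (0.0000−172.3749)/(660.0666−425.6951) = -0.7355. V = [p*·0.0000 + (1−p*)·172.3749]/1.04 = 115.0068. B = V − Δ·S = 466.7923.
(2,0): S=144.1622. Δ = (V_up−V_dn)/(S_up−S_dn) = (376.1235−446.7629)/(198.9438−128.3044) = -1.0000. V = [p*·376.1235 + (1−p*)·446.7629]/1.04 = 408.7871. B = V − Δ·S = 552.9493.
(2,1): S=223.5324. Δ = (V_up−V_dn)/(S_up−S_dn) = (266.5926−376.1235)/(308.4747−198.9438) = -1.0000. V = [p*·266.5926 + (1−p*)·376.1235]/1.04 = 329.4169. B = V − Δ·S = 552.9493.
(2,2): S=346.6008. Δ = (V_up−V_dn)/(S_up−S_dn) = (115.0068−266.5926)/(478.3091−308.4747) = -0.8926. V = [p*·115.0068 + (1−p*)·266.5926]/1.04 = 211.7200. B = V − Δ·S = 521.0787.
(1,0): S=161.9800. Δ = (V_up−V_dn)/(S_up−S_dn) = (329.4169−408.7871)/(223.5324−144.1622) = -1.0000. V = [p*·329.4169 + (1−p*)·408.7871]/1.04 = 369.7021. B = V − Δ·S = 531.6821.
(1,1): S=251.1600. Δ = (V_up−V_dn)/(S_up−S_dn) = (211.7200−329.4169)/(346.6008−223.5324) = -0.9564. V = [p*·211.7200 + (1−p*)·329.4169]/1.04 = 282.1031. B = V − Δ·S = 522.3010.
(0,0): S=182.0000. Δ = (V_up−V_dn)/(S_up−S_dn) = (282.1031−369.7021)/(251.1600−161.9800) = -0.9823. V = [p*·282.1031 + (1−p*)·369.7021]/1.04 = 329.6981. B = V − Δ·S = 508.4714.
Check: Δ(0,0)·S0 + B(0,0) = 329.6981 = V0.

(0,0): Delta=-0.9823 Bond=508.4714
(1,0): Delta=-1.0000 Bond=531.6821
(1,1): Delta=-0.9564 Bond=522.3010
(2,0): Delta=-1.0000 Bond=552.9493
(2,1): Delta=-1.0000 Bond=552.9493
(2,2): Delta=-0.8926 Bond=521.0787
(3,0): Delta=-1.0000 Bond=575.0673
(3,1): Delta=-1.0000 Bond=575.0673
(3,2): Delta=-1.0000 Bond=575.0673
(3,3): Delta=-0.7355 Bond=466.7923
V0=329.6981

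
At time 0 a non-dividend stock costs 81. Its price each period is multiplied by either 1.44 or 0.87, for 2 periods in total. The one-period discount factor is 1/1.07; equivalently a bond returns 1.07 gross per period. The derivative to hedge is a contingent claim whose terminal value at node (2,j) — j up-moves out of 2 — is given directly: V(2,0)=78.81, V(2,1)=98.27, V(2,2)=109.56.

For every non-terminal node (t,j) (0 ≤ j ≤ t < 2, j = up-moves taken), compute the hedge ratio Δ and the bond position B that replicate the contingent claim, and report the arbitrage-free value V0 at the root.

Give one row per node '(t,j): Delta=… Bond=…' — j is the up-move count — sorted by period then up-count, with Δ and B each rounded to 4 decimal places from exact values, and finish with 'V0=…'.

Under the risk-neutral measure, an up-move has probability p* = (R−d)/(u−d) = 0.3509 and values discount at R = 1.07.
Terminal values V(2,·): V(2,0)=78.8100, V(2,1)=98.2700, V(2,2)=109.5600
(1,0): S=70.4700. Δ = (V_up−V_dn)/(S_up−S_dn) = (98.2700−78.8100)/(101.4768−61.3089) = 0.4845. V = [p*·98.2700 + (1−p*)·78.8100]/1.07 = 80.0356. B = V − Δ·S = 45.8952.
(1,1): S=116.6400. Δ = (V_up−V_dn)/(S_up−S_dn) = (109.5600−98.2700)/(167.9616−101.4768) = 0.1698. V = [p*·109.5600 + (1−p*)·98.2700]/1.07 = 95.5434. B = V − Δ·S = 75.7364.
(0,0): S=81.0000. Δ = (V_up−V_dn)/(S_up−S_dn) = (95.5434−80.0356)/(116.6400−70.4700) = 0.3359. V = [p*·95.5434 + (1−p*)·80.0356]/1.07 = 79.8850. B = V − Δ·S = 52.6783.
Root portfolio cost Δ·81+B reproduces V0=79.8850.

(0,0): Delta=0.3359 Bond=52.6783
(1,0): Delta=0.4845 Bond=45.8952
(1,1): Delta=0.1698 Bond=75.7364
V0=79.8850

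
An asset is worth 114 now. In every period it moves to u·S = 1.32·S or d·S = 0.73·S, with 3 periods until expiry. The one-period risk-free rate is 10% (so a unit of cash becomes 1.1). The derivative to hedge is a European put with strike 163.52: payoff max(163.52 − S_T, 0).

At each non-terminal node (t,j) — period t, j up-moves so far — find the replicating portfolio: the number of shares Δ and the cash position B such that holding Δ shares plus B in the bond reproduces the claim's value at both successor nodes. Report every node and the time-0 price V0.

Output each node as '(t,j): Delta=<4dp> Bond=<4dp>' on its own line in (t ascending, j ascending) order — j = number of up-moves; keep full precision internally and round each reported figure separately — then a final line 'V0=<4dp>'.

Under the risk-neutral measure, an up-move has probability p* = (R−d)/(u−d) = 0.6271 and values discount at R = 1.1.
Payoff layer (t=3): V(3,0)=119.1721, V(3,1)=83.3292, V(3,2)=18.5175, V(3,3)=0.0000
Node (2,0) S=60.7506: V=(p*·83.3292+(1−p*)·119.1721)/1.1=87.9039; Δ=(83.3292−119.1721)/(80.1908−44.3479)=-1.0000; B=V−Δ·S=148.6545
Node (2,1) S=109.8504: V=(p*·18.5175+(1−p*)·83.3292)/1.1=38.8041; Δ=(18.5175−83.3292)/(145.0025−80.1908)=-1.0000; B=V−Δ·S=148.6545
Node (2,2) S=198.6336: V=(p*·0.0000+(1−p*)·18.5175)/1.1=6.2771; Δ=(0.0000−18.5175)/(262.1964−145.0025)=-0.1580; B=V−Δ·S=37.6627
Node (1,0) S=83.2200: V=(p*·38.8041+(1−p*)·87.9039)/1.1=51.9205; Δ=(38.8041−87.9039)/(109.8504−60.7506)=-1.0000; B=V−Δ·S=135.1405
Node (1,1) S=150.4800: V=(p*·6.2771+(1−p*)·38.8041)/1.1=16.7326; Δ=(6.2771−38.8041)/(198.6336−109.8504)=-0.3664; B=V−Δ·S=71.8631
Node (0,0) S=114.0000: V=(p*·16.7326+(1−p*)·51.9205)/1.1=27.1395; Δ=(16.7326−51.9205)/(150.4800−83.2200)=-0.5232; B=V−Δ·S=86.7801
The time-0 hedge costs 27.1395, which is the no-arbitrage price.

(0,0): Delta=-0.5232 Bond=86.7801
(1,0): Delta=-1.0000 Bond=135.1405
(1,1): Delta=-0.3664 Bond=71.8631
(2,0): Delta=-1.0000 Bond=148.6545
(2,1): Delta=-1.0000 Bond=148.6545
(2,2): Delta=-0.1580 Bond=37.6627
V0=27.1395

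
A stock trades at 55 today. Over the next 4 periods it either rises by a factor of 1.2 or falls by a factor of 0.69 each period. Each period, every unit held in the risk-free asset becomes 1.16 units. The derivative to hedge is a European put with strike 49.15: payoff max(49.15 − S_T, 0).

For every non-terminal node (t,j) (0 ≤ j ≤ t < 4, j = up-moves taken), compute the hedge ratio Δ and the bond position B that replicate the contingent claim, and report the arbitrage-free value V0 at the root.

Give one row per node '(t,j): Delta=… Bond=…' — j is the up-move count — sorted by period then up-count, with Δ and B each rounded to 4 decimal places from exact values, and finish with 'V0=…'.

(0,0): Delta=-0.0586 Bond=3.4463
(1,0): Delta=-0.4643 Bond=19.3953
(1,1): Delta=-0.0387 Bond=2.6873
(2,0): Delta=-1.0000 Bond=36.5265
(2,1): Delta=-0.4381 Bond=21.3047
(2,2): Delta=-0.0192 Bond=1.5694
(3,0): Delta=-1.0000 Bond=42.3707
(3,1): Delta=-1.0000 Bond=42.3707
(3,2): Delta=-0.4106 Bond=23.2107
(3,3): Delta=0.0000 Bond=0.0000
V0=0.2259

Under the risk-neutral measure, an up-move has probability p* = (R−d)/(u−d) = 0.9216 and values discount at R = 1.16.
At expiry t=4: V(4,0)=36.6831, V(4,1)=27.4684, V(4,2)=11.4429, V(4,3)=0.0000, V(4,4)=0.0000
(3,0): S=18.0680. Δ = (V_up−V_dn)/(S_up−S_dn) = (27.4684−36.6831)/(21.6816−12.4669) = -1.0000. V = [p*·27.4684 + (1−p*)·36.6831]/1.16 = 24.3027. B = V − Δ·S = 42.3707.
(3,1): S=31.4226. Δ = (V_up−V_dn)/(S_up−S_dn) = (11.4429−27.4684)/(37.7071−21.6816) = -1.0000. V = [p*·11.4429 + (1−p*)·27.4684]/1.16 = 10.9481. B = V − Δ·S = 42.3707.
(3,2): S=54.6480. Δ = (V_up−V_dn)/(S_up−S_dn) = (0.0000−11.4429)/(65.5776−37.7071) = -0.4106. V = [p*·0.0000 + (1−p*)·11.4429]/1.16 = 0.7737. B = V − Δ·S = 23.2107.
(3,3): S=95.0400. Δ = (V_up−V_dn)/(S_up−S_dn) = (0.0000−0.0000)/(114.0480−65.5776) = 0.0000. V = [p*·0.0000 + (1−p*)·0.0000]/1.16 = 0.0000. B = V − Δ·S = 0.0000.
(2,0): S=26.1855. Δ = (V_up−V_dn)/(S_up−S_dn) = (10.9481−24.3027)/(31.4226−18.0680) = -1.0000. V = [p*·10.9481 + (1−p*)·24.3027]/1.16 = 10.3410. B = V − Δ·S = 36.5265.
(2,1): S=45.5400. Δ = (V_up−V_dn)/(S_up−S_dn) = (0.7737−10.9481)/(54.6480−31.4226) = -0.4381. V = [p*·0.7737 + (1−p*)·10.9481]/1.16 = 1.3549. B = V − Δ·S = 21.3047.
(2,2): S=79.2000. Δ = (V_up−V_dn)/(S_up−S_dn) = (0.0000−0.7737)/(95.0400−54.6480) = -0.0192. V = [p*·0.0000 + (1−p*)·0.7737]/1.16 = 0.0523. B = V − Δ·S = 1.5694.
(1,0): S=37.9500. Δ = (V_up−V_dn)/(S_up−S_dn) = (1.3549−10.3410)/(45.5400−26.1855) = -0.4643. V = [p*·1.3549 + (1−p*)·10.3410]/1.16 = 1.7756. B = V − Δ·S = 19.3953.
(1,1): S=66.0000. Δ = (V_up−V_dn)/(S_up−S_dn) = (0.0523−1.3549)/(79.2000−45.5400) = -0.0387. V = [p*·0.0523 + (1−p*)·1.3549]/1.16 = 0.1332. B = V − Δ·S = 2.6873.
(0,0): S=55.0000. Δ = (V_up−V_dn)/(S_up−S_dn) = (0.1332−1.7756)/(66.0000−37.9500) = -0.0586. V = [p*·0.1332 + (1−p*)·1.7756]/1.16 = 0.2259. B = V − Δ·S = 3.4463.
The time-0 hedge costs 0.2259, which is the no-arbitrage price.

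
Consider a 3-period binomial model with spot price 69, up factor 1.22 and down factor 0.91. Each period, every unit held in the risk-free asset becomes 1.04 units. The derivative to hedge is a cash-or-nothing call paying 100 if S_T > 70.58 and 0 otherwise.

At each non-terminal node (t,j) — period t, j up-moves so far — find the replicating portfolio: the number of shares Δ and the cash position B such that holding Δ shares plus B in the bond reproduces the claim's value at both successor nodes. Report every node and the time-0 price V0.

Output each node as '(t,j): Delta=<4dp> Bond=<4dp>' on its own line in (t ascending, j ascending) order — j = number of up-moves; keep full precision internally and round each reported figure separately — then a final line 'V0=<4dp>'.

Under the risk-neutral measure, an up-move has probability p* = (R−d)/(u−d) = 0.4194 and values discount at R = 1.04.
Terminal payoffs: V(3,0)=0.0000, V(3,1)=0.0000, V(3,2)=100.0000, V(3,3)=100.0000
Node (2,0) S=57.1389: V=(p*·0.0000+(1−p*)·0.0000)/1.04=0.0000; Δ=(0.0000−0.0000)/(69.7095−51.9964)=0.0000; B=V−Δ·S=0.0000
Node (2,1) S=76.6038: V=(p*·100.0000+(1−p*)·0.0000)/1.04=40.3226; Δ=(100.0000−0.0000)/(93.4566−69.7095)=4.2110; B=V−Δ·S=-282.2581
Node (2,2) S=102.6996: V=(p*·100.0000+(1−p*)·100.0000)/1.04=96.1538; Δ=(100.0000−100.0000)/(125.2935−93.4566)=0.0000; B=V−Δ·S=96.1538
Node (1,0) S=62.7900: V=(p*·40.3226+(1−p*)·0.0000)/1.04=16.2591; Δ=(40.3226−0.0000)/(76.6038−57.1389)=2.0716; B=V−Δ·S=-113.8137
Node (1,1) S=84.1800: V=(p*·96.1538+(1−p*)·40.3226)/1.04=61.2843; Δ=(96.1538−40.3226)/(102.6996−76.6038)=2.1395; B=V−Δ·S=-118.8165
Node (0,0) S=69.0000: V=(p*·61.2843+(1−p*)·16.2591)/1.04=33.7891; Δ=(61.2843−16.2591)/(84.1800−62.7900)=2.1050; B=V−Δ·S=-111.4535
Self-financing check: at every node Δ·S+B equals the discounted successor values.

(0,0): Delta=2.1050 Bond=-111.4535
(1,0): Delta=2.0716 Bond=-113.8137
(1,1): Delta=2.1395 Bond=-118.8165
(2,0): Delta=0.0000 Bond=0.0000
(2,1): Delta=4.2110 Bond=-282.2581
(2,2): Delta=0.0000 Bond=96.1538
V0=33.7891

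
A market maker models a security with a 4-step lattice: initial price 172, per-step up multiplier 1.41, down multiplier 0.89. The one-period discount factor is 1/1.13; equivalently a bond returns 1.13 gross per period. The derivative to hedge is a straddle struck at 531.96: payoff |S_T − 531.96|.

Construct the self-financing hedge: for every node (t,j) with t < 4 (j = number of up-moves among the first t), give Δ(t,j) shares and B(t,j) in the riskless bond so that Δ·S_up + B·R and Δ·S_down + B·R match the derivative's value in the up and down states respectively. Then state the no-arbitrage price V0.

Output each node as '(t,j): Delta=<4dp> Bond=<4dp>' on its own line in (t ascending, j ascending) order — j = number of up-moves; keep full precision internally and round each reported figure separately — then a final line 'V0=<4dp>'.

(0,0): Delta=-0.7747 Bond=295.7380
(1,0): Delta=-1.0000 Bond=368.6750
(1,1): Delta=-0.6088 Bond=293.9444
(2,0): Delta=-1.0000 Bond=416.6027
(2,1): Delta=-1.0000 Bond=416.6027
(2,2): Delta=-0.3207 Bond=233.6374
(3,0): Delta=-1.0000 Bond=470.7611
(3,1): Delta=-1.0000 Bond=470.7611
(3,2): Delta=-1.0000 Bond=470.7611
(3,3): Delta=0.1796 Bond=22.8010
V0=162.4920

Risk-neutral probability p* = (R−d)/(u−d) = (1.13−0.89)/(1.41−0.89) = 0.4615.
At expiry t=4: V(4,0)=424.0433, V(4,1)=360.9909, V(4,2)=261.0989, V(4,3)=102.8429, V(4,4)=147.8772
  t=3,j=0: stock 121.2547 → up 170.9691 (V=360.9909), down 107.9167 (V=424.0433). Price 349.5064; hedge Δ=-1.0000, bond B=470.7611.
  t=3,j=1: stock 192.1001 → up 270.8611 (V=261.0989), down 170.9691 (V=360.9909). Price 278.6610; hedge Δ=-1.0000, bond B=470.7611.
  t=3,j=2: stock 304.3383 → up 429.1171 (V=102.8429), down 270.8611 (V=261.0989). Price 166.4227; hedge Δ=-1.0000, bond B=470.7611.
  t=3,j=3: stock 482.1540 → up 679.8372 (V=147.8772), down 429.1171 (V=102.8429). Price 109.4053; hedge Δ=0.1796, bond B=22.8010.
  t=2,j=0: stock 136.2412 → up 192.1001 (V=278.6610), down 121.2547 (V=349.5064). Price 280.3615; hedge Δ=-1.0000, bond B=416.6027.
  t=2,j=1: stock 215.8428 → up 304.3383 (V=166.4227), down 192.1001 (V=278.6610). Price 200.7599; hedge Δ=-1.0000, bond B=416.6027.
  t=2,j=2: stock 341.9532 → up 482.1540 (V=109.4053), down 304.3383 (V=166.4227). Price 123.9885; hedge Δ=-0.3207, bond B=233.6374.
  t=1,j=0: stock 153.0800 → up 215.8428 (V=200.7599), down 136.2412 (V=280.3615). Price 215.5950; hedge Δ=-1.0000, bond B=368.6750.
  t=1,j=1: stock 242.5200 → up 341.9532 (V=123.9885), down 215.8428 (V=200.7599). Price 146.3070; hedge Δ=-0.6088, bond B=293.9444.
  t=0,j=0: stock 172.0000 → up 242.5200 (V=146.3070), down 153.0800 (V=215.5950). Price 162.4920; hedge Δ=-0.7747, bond B=295.7380.
Each (Δ,B) replicates both successor values, so the strategy is self-financing and V0 is arbitrage-free.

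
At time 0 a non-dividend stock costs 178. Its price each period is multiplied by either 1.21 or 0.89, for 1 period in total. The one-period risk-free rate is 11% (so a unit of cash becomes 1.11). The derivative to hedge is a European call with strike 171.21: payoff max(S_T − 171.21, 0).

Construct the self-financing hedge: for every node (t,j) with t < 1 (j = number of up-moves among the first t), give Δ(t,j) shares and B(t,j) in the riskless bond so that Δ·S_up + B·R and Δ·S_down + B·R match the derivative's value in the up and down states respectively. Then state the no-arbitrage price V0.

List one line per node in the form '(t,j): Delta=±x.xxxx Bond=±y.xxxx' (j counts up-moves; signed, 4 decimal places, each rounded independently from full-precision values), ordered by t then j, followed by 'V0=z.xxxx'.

Risk-neutral probability p* = (R−d)/(u−d) = (1.11−0.89)/(1.21−0.89) = 0.6875.
At expiry t=1: V(1,0)=0.0000, V(1,1)=44.1700
(0,0): S=178.0000. Δ = (V_up−V_dn)/(S_up−S_dn) = (44.1700−0.0000)/(215.3800−158.4200) = 0.7755. V = [p*·44.1700 + (1−p*)·0.0000]/1.11 = 27.3575. B = V − Δ·S = -110.6737.
Each (Δ,B) replicates both successor values, so the strategy is self-financing and V0 is arbitrage-free.

(0,0): Delta=0.7755 Bond=-110.6737
V0=27.3575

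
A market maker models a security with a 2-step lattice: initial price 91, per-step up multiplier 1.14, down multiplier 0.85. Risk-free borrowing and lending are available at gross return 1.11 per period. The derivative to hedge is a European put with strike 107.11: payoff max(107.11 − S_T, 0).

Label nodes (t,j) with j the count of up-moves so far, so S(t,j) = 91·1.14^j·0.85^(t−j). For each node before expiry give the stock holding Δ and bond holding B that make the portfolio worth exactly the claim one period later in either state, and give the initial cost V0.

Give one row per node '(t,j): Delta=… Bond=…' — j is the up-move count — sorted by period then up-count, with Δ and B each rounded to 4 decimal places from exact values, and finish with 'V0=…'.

(0,0): Delta=-0.6586 Bond=63.1445
(1,0): Delta=-1.0000 Bond=96.4955
(1,1): Delta=-0.6293 Bond=67.0436
V0=3.2093

The replicating-portfolio and risk-neutral prices coincide; use p* = (1.11−0.85)/(1.14−0.85) = 0.8966 for the latter.
Payoff layer (t=2): V(2,0)=41.3625, V(2,1)=18.9310, V(2,2)=0.0000
Node (1,0) S=77.3500: V=(p*·18.9310+(1−p*)·41.3625)/1.11=19.1455; Δ=(18.9310−41.3625)/(88.1790−65.7475)=-1.0000; B=V−Δ·S=96.4955
Node (1,1) S=103.7400: V=(p*·0.0000+(1−p*)·18.9310)/1.11=1.7643; Δ=(0.0000−18.9310)/(118.2636−88.1790)=-0.6293; B=V−Δ·S=67.0436
Node (0,0) S=91.0000: V=(p*·1.7643+(1−p*)·19.1455)/1.11=3.2093; Δ=(1.7643−19.1455)/(103.7400−77.3500)=-0.6586; B=V−Δ·S=63.1445
Check: Δ(0,0)·S0 + B(0,0) = 3.2093 = V0.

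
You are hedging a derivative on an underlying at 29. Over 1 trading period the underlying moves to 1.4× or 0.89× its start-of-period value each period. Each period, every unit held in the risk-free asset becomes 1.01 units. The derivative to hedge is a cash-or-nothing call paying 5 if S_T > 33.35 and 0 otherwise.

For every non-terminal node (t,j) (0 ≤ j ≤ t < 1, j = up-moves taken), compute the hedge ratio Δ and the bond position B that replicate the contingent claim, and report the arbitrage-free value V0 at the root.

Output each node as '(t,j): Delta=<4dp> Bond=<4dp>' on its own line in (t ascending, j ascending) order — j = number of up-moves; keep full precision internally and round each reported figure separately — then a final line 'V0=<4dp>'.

(0,0): Delta=0.3381 Bond=-8.6391
V0=1.1648

Risk-neutral probability p* = (R−d)/(u−d) = (1.01−0.89)/(1.4−0.89) = 0.2353.
Payoff layer (t=1): V(1,0)=0.0000, V(1,1)=5.0000
(0,0): S=29.0000. Δ = (V_up−V_dn)/(S_up−S_dn) = (5.0000−0.0000)/(40.6000−25.8100) = 0.3381. V = [p*·5.0000 + (1−p*)·0.0000]/1.01 = 1.1648. B = V − Δ·S = -8.6391.
Each (Δ,B) replicates both successor values, so the strategy is self-financing and V0 is arbitrage-free.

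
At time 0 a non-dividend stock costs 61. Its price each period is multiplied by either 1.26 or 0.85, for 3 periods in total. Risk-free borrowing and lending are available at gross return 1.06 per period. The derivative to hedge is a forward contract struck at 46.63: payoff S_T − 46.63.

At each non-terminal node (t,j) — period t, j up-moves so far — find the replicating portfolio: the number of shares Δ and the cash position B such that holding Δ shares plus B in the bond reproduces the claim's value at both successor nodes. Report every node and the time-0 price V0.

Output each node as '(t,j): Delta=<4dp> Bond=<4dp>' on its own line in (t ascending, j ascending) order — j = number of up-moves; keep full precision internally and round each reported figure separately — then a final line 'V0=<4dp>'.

Since d<R<u, set p* = (R−d)/(u−d) = 0.5122; price each node as the discounted p*-expectation of its children.
Terminal values V(3,·): V(3,0)=-9.1684, V(3,1)=8.9013, V(3,2)=35.6871, V(3,3)=75.3929
  t=2,j=0: stock 44.0725 → up 55.5313 (V=8.9013), down 37.4616 (V=-9.1684). Price 0.0819; hedge Δ=1.0000, bond B=-43.9906.
  t=2,j=1: stock 65.3310 → up 82.3171 (V=35.6871), down 55.5314 (V=8.9013). Price 21.3404; hedge Δ=1.0000, bond B=-43.9906.
  t=2,j=2: stock 96.8436 → up 122.0229 (V=75.3929), down 82.3171 (V=35.6871). Price 52.8530; hedge Δ=1.0000, bond B=-43.9906.
  t=1,j=0: stock 51.8500 → up 65.3310 (V=21.3404), down 44.0725 (V=0.0819). Price 10.3495; hedge Δ=1.0000, bond B=-41.5005.
  t=1,j=1: stock 76.8600 → up 96.8436 (V=52.8530), down 65.3310 (V=21.3404). Price 35.3595; hedge Δ=1.0000, bond B=-41.5005.
  t=0,j=0: stock 61.0000 → up 76.8600 (V=35.3595), down 51.8500 (V=10.3495). Price 21.8486; hedge Δ=1.0000, bond B=-39.1514.
The time-0 hedge costs 21.8486, which is the no-arbitrage price.

(0,0): Delta=1.0000 Bond=-39.1514
(1,0): Delta=1.0000 Bond=-41.5005
(1,1): Delta=1.0000 Bond=-41.5005
(2,0): Delta=1.0000 Bond=-43.9906
(2,1): Delta=1.0000 Bond=-43.9906
(2,2): Delta=1.0000 Bond=-43.9906
V0=21.8486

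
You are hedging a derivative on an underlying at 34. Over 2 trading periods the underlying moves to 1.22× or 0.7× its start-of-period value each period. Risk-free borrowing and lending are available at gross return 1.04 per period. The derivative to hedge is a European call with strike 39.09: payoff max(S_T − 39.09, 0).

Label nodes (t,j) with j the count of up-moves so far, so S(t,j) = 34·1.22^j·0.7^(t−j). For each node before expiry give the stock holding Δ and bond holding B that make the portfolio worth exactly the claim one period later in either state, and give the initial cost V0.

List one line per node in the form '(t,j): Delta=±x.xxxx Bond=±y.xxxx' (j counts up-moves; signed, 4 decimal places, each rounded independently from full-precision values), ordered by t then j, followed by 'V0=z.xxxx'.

(0,0): Delta=0.4095 Bond=-9.3711
(1,0): Delta=0.0000 Bond=0.0000
(1,1): Delta=0.5339 Bond=-14.9055
V0=4.5517

Under the risk-neutral measure, an up-move has probability p* = (R−d)/(u−d) = 0.6538 and values discount at R = 1.04.
Terminal values V(2,·): V(2,0)=0.0000, V(2,1)=0.0000, V(2,2)=11.5156
  t=1,j=0: stock 23.8000 → up 29.0360 (V=0.0000), down 16.6600 (V=0.0000). Price 0.0000; hedge Δ=0.0000, bond B=0.0000.
  t=1,j=1: stock 41.4800 → up 50.6056 (V=11.5156), down 29.0360 (V=0.0000). Price 7.2398; hedge Δ=0.5339, bond B=-14.9055.
  t=0,j=0: stock 34.0000 → up 41.4800 (V=7.2398), down 23.8000 (V=0.0000). Price 4.5517; hedge Δ=0.4095, bond B=-9.3711.
Check: Δ(0,0)·S0 + B(0,0) = 4.5517 = V0.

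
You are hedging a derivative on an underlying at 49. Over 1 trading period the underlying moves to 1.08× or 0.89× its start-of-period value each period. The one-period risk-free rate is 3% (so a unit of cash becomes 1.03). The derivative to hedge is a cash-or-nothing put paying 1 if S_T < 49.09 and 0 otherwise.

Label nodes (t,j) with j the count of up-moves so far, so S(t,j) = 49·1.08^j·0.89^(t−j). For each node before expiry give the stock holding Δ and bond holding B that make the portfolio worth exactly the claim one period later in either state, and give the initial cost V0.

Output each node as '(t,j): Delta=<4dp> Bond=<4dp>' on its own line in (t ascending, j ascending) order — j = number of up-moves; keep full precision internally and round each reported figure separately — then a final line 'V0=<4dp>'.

(0,0): Delta=-0.1074 Bond=5.5187
V0=0.2555

Under the risk-neutral measure, an up-move has probability p* = (R−d)/(u−d) = 0.7368 and values discount at R = 1.03.
At expiry t=1: V(1,0)=1.0000, V(1,1)=0.0000
  t=0,j=0: stock 49.0000 → up 52.9200 (V=0.0000), down 43.6100 (V=1.0000). Price 0.2555; hedge Δ=-0.1074, bond B=5.5187.
Each (Δ,B) replicates both successor values, so the strategy is self-financing and V0 is arbitrage-free.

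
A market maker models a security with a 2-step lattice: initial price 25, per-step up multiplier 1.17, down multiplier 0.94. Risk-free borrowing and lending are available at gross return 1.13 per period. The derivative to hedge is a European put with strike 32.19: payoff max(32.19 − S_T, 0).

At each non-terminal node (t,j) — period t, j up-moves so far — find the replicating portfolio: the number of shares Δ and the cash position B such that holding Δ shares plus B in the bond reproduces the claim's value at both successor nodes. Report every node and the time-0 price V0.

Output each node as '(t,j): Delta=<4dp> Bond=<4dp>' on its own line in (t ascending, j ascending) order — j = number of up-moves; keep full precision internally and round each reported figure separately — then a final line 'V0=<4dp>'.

No-arbitrage ⇒ martingale measure with p* = (R−d)/(u−d) = 0.8261.
Terminal values V(2,·): V(2,0)=10.1000, V(2,1)=4.6950, V(2,2)=0.0000
(1,0): S=23.5000. Δ = (V_up−V_dn)/(S_up−S_dn) = (4.6950−10.1000)/(27.4950−22.0900) = -1.0000. V = [p*·4.6950 + (1−p*)·10.1000]/1.13 = 4.9867. B = V − Δ·S = 28.4867.
(1,1): S=29.2500. Δ = (V_up−V_dn)/(S_up−S_dn) = (0.0000−4.6950)/(34.2225−27.4950) = -0.6979. V = [p*·0.0000 + (1−p*)·4.6950]/1.13 = 0.7226. B = V − Δ·S = 21.1356.
(0,0): S=25.0000. Δ = (V_up−V_dn)/(S_up−S_dn) = (0.7226−4.9867)/(29.2500−23.5000) = -0.7416. V = [p*·0.7226 + (1−p*)·4.9867]/1.13 = 1.2957. B = V − Δ·S = 19.8355.
Root portfolio cost Δ·25+B reproduces V0=1.2957.

(0,0): Delta=-0.7416 Bond=19.8355
(1,0): Delta=-1.0000 Bond=28.4867
(1,1): Delta=-0.6979 Bond=21.1356
V0=1.2957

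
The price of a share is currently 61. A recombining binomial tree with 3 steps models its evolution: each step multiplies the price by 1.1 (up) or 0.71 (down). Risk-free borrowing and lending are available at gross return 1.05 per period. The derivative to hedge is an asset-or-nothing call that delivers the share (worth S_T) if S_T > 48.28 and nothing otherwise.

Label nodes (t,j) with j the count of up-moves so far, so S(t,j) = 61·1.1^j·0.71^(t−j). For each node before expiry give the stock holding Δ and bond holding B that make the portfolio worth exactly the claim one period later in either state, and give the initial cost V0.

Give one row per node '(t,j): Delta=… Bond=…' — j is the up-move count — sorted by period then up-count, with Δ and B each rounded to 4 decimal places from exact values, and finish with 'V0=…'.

Since d<R<u, set p* = (R−d)/(u−d) = 0.8718; price each node as the discounted p*-expectation of its children.
Terminal payoffs: V(3,0)=0.0000, V(3,1)=0.0000, V(3,2)=52.4051, V(3,3)=81.1910
Node (2,0) S=30.7501: V=(p*·0.0000+(1−p*)·0.0000)/1.05=0.0000; Δ=(0.0000−0.0000)/(33.8251−21.8326)=0.0000; B=V−Δ·S=0.0000
Node (2,1) S=47.6410: V=(p*·52.4051+(1−p*)·0.0000)/1.05=43.5109; Δ=(52.4051−0.0000)/(52.4051−33.8251)=2.8205; B=V−Δ·S=-90.8611
Node (2,2) S=73.8100: V=(p*·81.1910+(1−p*)·52.4051)/1.05=73.8100; Δ=(81.1910−52.4051)/(81.1910−52.4051)=1.0000; B=V−Δ·S=0.0000
Node (1,0) S=43.3100: V=(p*·43.5109+(1−p*)·0.0000)/1.05=36.1263; Δ=(43.5109−0.0000)/(47.6410−30.7501)=2.5760; B=V−Δ·S=-75.4402
Node (1,1) S=67.1000: V=(p*·73.8100+(1−p*)·43.5109)/1.05=66.5957; Δ=(73.8100−43.5109)/(73.8100−47.6410)=1.1578; B=V−Δ·S=-11.0942
Node (0,0) S=61.0000: V=(p*·66.5957+(1−p*)·36.1263)/1.05=59.7042; Δ=(66.5957−36.1263)/(67.1000−43.3100)=1.2808; B=V−Δ·S=-18.4225
The time-0 hedge costs 59.7042, which is the no-arbitrage price.

(0,0): Delta=1.2808 Bond=-18.4225
(1,0): Delta=2.5760 Bond=-75.4402
(1,1): Delta=1.1578 Bond=-11.0942
(2,0): Delta=0.0000 Bond=0.0000
(2,1): Delta=2.8205 Bond=-90.8611
(2,2): Delta=1.0000 Bond=0.0000
V0=59.7042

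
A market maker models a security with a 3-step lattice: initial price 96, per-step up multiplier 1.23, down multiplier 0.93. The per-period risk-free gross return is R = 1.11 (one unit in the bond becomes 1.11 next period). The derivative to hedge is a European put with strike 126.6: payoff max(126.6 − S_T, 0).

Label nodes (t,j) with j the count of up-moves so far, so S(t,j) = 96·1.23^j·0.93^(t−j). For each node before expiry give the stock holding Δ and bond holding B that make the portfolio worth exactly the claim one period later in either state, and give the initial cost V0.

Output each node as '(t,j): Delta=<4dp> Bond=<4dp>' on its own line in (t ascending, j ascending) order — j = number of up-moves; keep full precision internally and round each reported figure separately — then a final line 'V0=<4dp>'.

(0,0): Delta=-0.4434 Bond=50.0267
(1,0): Delta=-0.8290 Bond=89.9624
(1,1): Delta=-0.2490 Bond=32.5745
(2,0): Delta=-1.0000 Bond=114.0541
(2,1): Delta=-0.7428 Bond=90.3943
(2,2): Delta=0.0000 Bond=0.0000
V0=7.4644

The replicating-portfolio and risk-neutral prices coincide; use p* = (1.11−0.93)/(1.23−0.93) = 0.6000 for the latter.
Terminal values V(3,·): V(3,0)=49.3817, V(3,1)=24.4726, V(3,2)=0.0000, V(3,3)=0.0000
  t=2,j=0: stock 83.0304 → up 102.1274 (V=24.4726), down 77.2183 (V=49.3817). Price 31.0237; hedge Δ=-1.0000, bond B=114.0541.
  t=2,j=1: stock 109.8144 → up 135.0717 (V=0.0000), down 102.1274 (V=24.4726). Price 8.8190; hedge Δ=-0.7428, bond B=90.3943.
  t=2,j=2: stock 145.2384 → up 178.6432 (V=0.0000), down 135.0717 (V=0.0000). Price 0.0000; hedge Δ=0.0000, bond B=0.0000.
  t=1,j=0: stock 89.2800 → up 109.8144 (V=8.8190), down 83.0304 (V=31.0237). Price 15.9467; hedge Δ=-0.8290, bond B=89.9624.
  t=1,j=1: stock 118.0800 → up 145.2384 (V=0.0000), down 109.8144 (V=8.8190). Price 3.1780; hedge Δ=-0.2490, bond B=32.5745.
  t=0,j=0: stock 96.0000 → up 118.0800 (V=3.1780), down 89.2800 (V=15.9467). Price 7.4644; hedge Δ=-0.4434, bond B=50.0267.
Root portfolio cost Δ·96+B reproduces V0=7.4644.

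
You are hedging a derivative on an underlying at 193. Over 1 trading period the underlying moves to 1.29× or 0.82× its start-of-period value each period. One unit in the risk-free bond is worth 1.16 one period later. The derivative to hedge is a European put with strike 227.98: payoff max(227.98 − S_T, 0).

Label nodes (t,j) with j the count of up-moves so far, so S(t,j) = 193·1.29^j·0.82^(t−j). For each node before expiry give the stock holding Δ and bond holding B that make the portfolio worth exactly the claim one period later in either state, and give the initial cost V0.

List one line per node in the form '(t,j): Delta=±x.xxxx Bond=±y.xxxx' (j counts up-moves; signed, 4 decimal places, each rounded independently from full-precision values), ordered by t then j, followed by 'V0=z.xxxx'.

No-arbitrage ⇒ martingale measure with p* = (R−d)/(u−d) = 0.7234.
Payoff layer (t=1): V(1,0)=69.7200, V(1,1)=0.0000
Node (0,0) S=193.0000: V=(p*·0.0000+(1−p*)·69.7200)/1.16=16.6244; Δ=(0.0000−69.7200)/(248.9700−158.2600)=-0.7686; B=V−Δ·S=164.9648
Check: Δ(0,0)·S0 + B(0,0) = 16.6244 = V0.

(0,0): Delta=-0.7686 Bond=164.9648
V0=16.6244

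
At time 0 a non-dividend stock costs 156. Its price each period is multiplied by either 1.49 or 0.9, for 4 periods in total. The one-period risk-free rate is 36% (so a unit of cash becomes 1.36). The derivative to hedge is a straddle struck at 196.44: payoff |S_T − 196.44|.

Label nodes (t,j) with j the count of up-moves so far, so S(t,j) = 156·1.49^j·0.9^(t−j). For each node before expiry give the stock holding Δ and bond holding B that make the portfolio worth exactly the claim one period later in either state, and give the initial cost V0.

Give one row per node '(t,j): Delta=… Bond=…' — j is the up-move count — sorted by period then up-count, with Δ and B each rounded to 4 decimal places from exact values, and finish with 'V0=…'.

(0,0): Delta=0.9673 Bond=-51.6677
(1,0): Delta=0.8364 Bond=-51.8897
(1,1): Delta=0.9897 Bond=-75.4620
(2,0): Delta=0.2933 Bond=-1.9372
(2,1): Delta=0.9291 Bond=-89.9662
(2,2): Delta=1.0000 Bond=-106.2067
(3,0): Delta=-1.0000 Bond=144.4412
(3,1): Delta=0.5140 Bond=-44.1995
(3,2): Delta=1.0000 Bond=-144.4412
(3,3): Delta=1.0000 Bond=-144.4412
V0=99.2346

The replicating-portfolio and risk-neutral prices coincide; use p* = (1.36−0.9)/(1.49−0.9) = 0.7797 for the latter.
Terminal payoffs: V(4,0)=94.0884, V(4,1)=26.9912, V(4,2)=84.0918, V(4,3)=267.9960, V(4,4)=572.4597
(3,0): S=113.7240. Δ = (V_up−V_dn)/(S_up−S_dn) = (26.9912−94.0884)/(169.4488−102.3516) = -1.0000. V = [p*·26.9912 + (1−p*)·94.0884]/1.36 = 30.7172. B = V − Δ·S = 144.4412.
(3,1): S=188.2764. Δ = (V_up−V_dn)/(S_up−S_dn) = (84.0918−26.9912)/(280.5318−169.4488) = 0.5140. V = [p*·84.0918 + (1−p*)·26.9912]/1.36 = 52.5811. B = V − Δ·S = -44.1995.
(3,2): S=311.7020. Δ = (V_up−V_dn)/(S_up−S_dn) = (267.9960−84.0918)/(464.4360−280.5318) = 1.0000. V = [p*·267.9960 + (1−p*)·84.0918]/1.36 = 167.2609. B = V − Δ·S = -144.4412.
(3,3): S=516.0400. Δ = (V_up−V_dn)/(S_up−S_dn) = (572.4597−267.9960)/(768.8997−464.4360) = 1.0000. V = [p*·572.4597 + (1−p*)·267.9960]/1.36 = 371.5989. B = V − Δ·S = -144.4412.
(2,0): S=126.3600. Δ = (V_up−V_dn)/(S_up−S_dn) = (52.5811−30.7172)/(188.2764−113.7240) = 0.2933. V = [p*·52.5811 + (1−p*)·30.7172]/1.36 = 35.1203. B = V − Δ·S = -1.9372.
(2,1): S=209.1960. Δ = (V_up−V_dn)/(S_up−S_dn) = (167.2609−52.5811)/(311.7020−188.2764) = 0.9291. V = [p*·167.2609 + (1−p*)·52.5811]/1.36 = 104.4062. B = V − Δ·S = -89.9662.
(2,2): S=346.3356. Δ = (V_up−V_dn)/(S_up−S_dn) = (371.5989−167.2609)/(516.0400−311.7020) = 1.0000. V = [p*·371.5989 + (1−p*)·167.2609]/1.36 = 240.1289. B = V − Δ·S = -106.2067.
(1,0): S=140.4000. Δ = (V_up−V_dn)/(S_up−S_dn) = (104.4062−35.1203)/(209.1960−126.3600) = 0.8364. V = [p*·104.4062 + (1−p*)·35.1203]/1.36 = 65.5440. B = V − Δ·S = -51.8897.
(1,1): S=232.4400. Δ = (V_up−V_dn)/(S_up−S_dn) = (240.1289−104.4062)/(346.3356−209.1960) = 0.9897. V = [p*·240.1289 + (1−p*)·104.4062]/1.36 = 154.5764. B = V − Δ·S = -75.4620.
(0,0): S=156.0000. Δ = (V_up−V_dn)/(S_up−S_dn) = (154.5764−65.5440)/(232.4400−140.4000) = 0.9673. V = [p*·154.5764 + (1−p*)·65.5440]/1.36 = 99.2346. B = V − Δ·S = -51.6677.
The time-0 hedge costs 99.2346, which is the no-arbitrage price.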